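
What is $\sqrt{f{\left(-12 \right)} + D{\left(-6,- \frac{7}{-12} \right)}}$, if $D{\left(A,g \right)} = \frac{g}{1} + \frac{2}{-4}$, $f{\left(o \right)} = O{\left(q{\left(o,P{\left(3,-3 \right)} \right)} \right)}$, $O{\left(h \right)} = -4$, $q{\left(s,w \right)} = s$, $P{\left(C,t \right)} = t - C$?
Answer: $\frac{i \sqrt{141}}{6} \approx 1.9791 i$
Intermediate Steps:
$f{\left(o \right)} = -4$
$D{\left(A,g \right)} = - \frac{1}{2} + g$ ($D{\left(A,g \right)} = g 1 + 2 \left(- \frac{1}{4}\right) = g - \frac{1}{2} = - \frac{1}{2} + g$)
$\sqrt{f{\left(-12 \right)} + D{\left(-6,- \frac{7}{-12} \right)}} = \sqrt{-4 - \left(\frac{1}{2} + \frac{7}{-12}\right)} = \sqrt{-4 - - \frac{1}{12}} = \sqrt{-4 + \left(- \frac{1}{2} + \frac{7}{12}\right)} = \sqrt{-4 + \frac{1}{12}} = \sqrt{- \frac{47}{12}} = \frac{i \sqrt{141}}{6}$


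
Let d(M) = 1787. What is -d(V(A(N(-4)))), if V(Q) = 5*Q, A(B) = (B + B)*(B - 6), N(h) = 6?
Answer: -1787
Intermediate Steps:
A(B) = 2*B*(-6 + B) (A(B) = (2*B)*(-6 + B) = 2*B*(-6 + B))
-d(V(A(N(-4)))) = -1*1787 = -1787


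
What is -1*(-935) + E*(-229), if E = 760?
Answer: -173105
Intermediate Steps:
-1*(-935) + E*(-229) = -1*(-935) + 760*(-229) = 935 - 174040 = -173105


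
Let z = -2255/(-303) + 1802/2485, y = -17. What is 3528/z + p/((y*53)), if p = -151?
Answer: 2394367743071/5540862581 ≈ 432.13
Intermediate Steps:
z = 6149681/752955 (z = -2255*(-1/303) + 1802*(1/2485) = 2255/303 + 1802/2485 = 6149681/752955 ≈ 8.1674)
3528/z + p/((y*53)) = 3528/(6149681/752955) - 151/((-17*53)) = 3528*(752955/6149681) - 151/(-901) = 2656425240/6149681 - 151*(-1/901) = 2656425240/6149681 + 151/901 = 2394367743071/5540862581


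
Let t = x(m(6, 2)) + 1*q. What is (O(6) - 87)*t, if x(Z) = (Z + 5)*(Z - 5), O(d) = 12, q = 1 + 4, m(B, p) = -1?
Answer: 1425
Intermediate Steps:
q = 5
x(Z) = (-5 + Z)*(5 + Z) (x(Z) = (5 + Z)*(-5 + Z) = (-5 + Z)*(5 + Z))
t = -19 (t = (-25 + (-1)**2) + 1*5 = (-25 + 1) + 5 = -24 + 5 = -19)
(O(6) - 87)*t = (12 - 87)*(-19) = -75*(-19) = 1425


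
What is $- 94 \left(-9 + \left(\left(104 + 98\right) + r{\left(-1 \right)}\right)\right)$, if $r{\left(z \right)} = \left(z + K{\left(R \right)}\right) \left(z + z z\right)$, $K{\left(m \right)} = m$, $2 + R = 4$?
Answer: $-18142$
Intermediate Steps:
$R = 2$ ($R = -2 + 4 = 2$)
$r{\left(z \right)} = \left(2 + z\right) \left(z + z^{2}\right)$ ($r{\left(z \right)} = \left(z + 2\right) \left(z + z z\right) = \left(2 + z\right) \left(z + z^{2}\right)$)
$- 94 \left(-9 + \left(\left(104 + 98\right) + r{\left(-1 \right)}\right)\right) = - 94 \left(-9 + \left(\left(104 + 98\right) - \left(2 + \left(-1\right)^{2} + 3 \left(-1\right)\right)\right)\right) = - 94 \left(-9 + \left(202 - \left(2 + 1 - 3\right)\right)\right) = - 94 \left(-9 + \left(202 - 0\right)\right) = - 94 \left(-9 + \left(202 + 0\right)\right) = - 94 \left(-9 + 202\right) = \left(-94\right) 193 = -18142$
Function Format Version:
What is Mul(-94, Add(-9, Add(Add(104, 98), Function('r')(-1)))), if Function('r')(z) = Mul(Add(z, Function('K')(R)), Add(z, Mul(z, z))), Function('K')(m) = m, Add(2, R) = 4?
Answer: -18142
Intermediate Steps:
R = 2 (R = Add(-2, 4) = 2)
Function('r')(z) = Mul(Add(2, z), Add(z, Pow(z, 2))) (Function('r')(z) = Mul(Add(z, 2), Add(z, Mul(z, z))) = Mul(Add(2, z), Add(z, Pow(z, 2))))
Mul(-94, Add(-9, Add(Add(104, 98), Function('r')(-1)))) = Mul(-94, Add(-9, Add(Add(104, 98), Mul(-1, Add(2, Pow(-1, 2), Mul(3, -1)))))) = Mul(-94, Add(-9, Add(202, Mul(-1, Add(2, 1, -3))))) = Mul(-94, Add(-9, Add(202, Mul(-1, 0)))) = Mul(-94, Add(-9, Add(202, 0))) = Mul(-94, Add(-9, 202)) = Mul(-94, 193) = -18142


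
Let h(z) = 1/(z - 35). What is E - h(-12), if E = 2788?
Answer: 131037/47 ≈ 2788.0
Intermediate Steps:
h(z) = 1/(-35 + z)
E - h(-12) = 2788 - 1/(-35 - 12) = 2788 - 1/(-47) = 2788 - 1*(-1/47) = 2788 + 1/47 = 131037/47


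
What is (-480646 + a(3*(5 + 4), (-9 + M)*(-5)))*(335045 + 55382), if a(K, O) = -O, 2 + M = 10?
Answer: -187659127977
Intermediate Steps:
M = 8 (M = -2 + 10 = 8)
(-480646 + a(3*(5 + 4), (-9 + M)*(-5)))*(335045 + 55382) = (-480646 - (-9 + 8)*(-5))*(335045 + 55382) = (-480646 - (-1)*(-5))*390427 = (-480646 - 1*5)*390427 = (-480646 - 5)*390427 = -480651*390427 = -187659127977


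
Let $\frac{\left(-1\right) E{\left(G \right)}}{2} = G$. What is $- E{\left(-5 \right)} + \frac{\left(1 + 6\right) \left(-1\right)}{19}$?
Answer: $- \frac{197}{19} \approx -10.368$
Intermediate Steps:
$E{\left(G \right)} = - 2 G$
$- E{\left(-5 \right)} + \frac{\left(1 + 6\right) \left(-1\right)}{19} = - \left(-2\right) \left(-5\right) + \frac{\left(1 + 6\right) \left(-1\right)}{19} = \left(-1\right) 10 + 7 \left(-1\right) \frac{1}{19} = -10 - \frac{7}{19} = - \frac{197}{19}$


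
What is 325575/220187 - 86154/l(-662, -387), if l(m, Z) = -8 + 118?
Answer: -860644434/1100935 ≈ -781.74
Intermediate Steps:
l(m, Z) = 110
325575/220187 - 86154/l(-662, -387) = 325575/220187 - 86154/110 = 325575*(1/220187) - 86154*1/110 = 325575/220187 - 43077/55 = -860644434/1100935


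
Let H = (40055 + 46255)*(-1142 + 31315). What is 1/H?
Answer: 1/2604231630 ≈ 3.8399e-10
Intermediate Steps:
H = 2604231630 (H = 86310*30173 = 2604231630)
1/H = 1/2604231630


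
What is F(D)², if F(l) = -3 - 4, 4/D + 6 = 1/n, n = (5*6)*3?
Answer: 49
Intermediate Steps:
n = 90 (n = 30*3 = 90)
D = -360/539 (D = 4/(-6 + 1/90) = 4/(-539/90) = 4*(-90/539) = -360/539 ≈ -0.66790)
F(l) = -7
F(D)² = (-7)² = 49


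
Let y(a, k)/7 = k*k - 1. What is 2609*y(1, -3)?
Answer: 146104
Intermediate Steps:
y(a, k) = -7 + 7*k**2 (y(a, k) = 7*(k*k - 1) = 7*(k**2 - 1) = 7*(-1 + k**2) = -7 + 7*k**2)
2609*y(1, -3) = 2609*(-7 + 7*(-3)**2) = 2609*(-7 + 7*9) = 2609*(-7 + 63) = 2609*56 = 146104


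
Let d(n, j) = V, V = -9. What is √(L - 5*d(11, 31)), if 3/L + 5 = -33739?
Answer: √355829777/2812 ≈ 6.7082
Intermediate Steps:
L = -1/11248 (L = 3/(-5 - 33739) = 3/(-33744) = 3*(-1/33744) = -1/11248 ≈ -8.8905e-5)
d(n, j) = -9
√(L - 5*d(11, 31)) = √(-1/11248 - 5*(-9)) = √(-1/11248 + 45) = √(506159/11248) = √355829777/2812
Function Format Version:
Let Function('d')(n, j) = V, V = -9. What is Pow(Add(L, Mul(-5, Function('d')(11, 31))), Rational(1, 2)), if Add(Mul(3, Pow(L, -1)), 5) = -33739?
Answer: Mul(Rational(1, 2812), Pow(355829777, Rational(1, 2))) ≈ 6.7082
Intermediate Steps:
L = Rational(-1, 11248) (L = Mul(3, Pow(Add(-5, -33739), -1)) = Mul(3, Pow(-33744, -1)) = Mul(3, Rational(-1, 33744)) = Rational(-1, 11248) ≈ -8.8905e-5)
Function('d')(n, j) = -9
Pow(Add(L, Mul(-5, Function('d')(11, 31))), Rational(1, 2)) = Pow(Add(Rational(-1, 11248), Mul(-5, -9)), Rational(1, 2)) = Pow(Add(Rational(-1, 11248), 45), Rational(1, 2)) = Pow(Rational(506159, 11248), Rational(1, 2)) = Mul(Rational(1, 2812), Pow(355829777, Rational(1, 2)))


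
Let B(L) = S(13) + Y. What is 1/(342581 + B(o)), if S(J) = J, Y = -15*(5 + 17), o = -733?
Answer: 1/342264 ≈ 2.9217e-6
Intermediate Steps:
Y = -330 (Y = -15*22 = -330)
B(L) = -317 (B(L) = 13 - 330 = -317)
1/(342581 + B(o)) = 1/(342581 - 317) = 1/342264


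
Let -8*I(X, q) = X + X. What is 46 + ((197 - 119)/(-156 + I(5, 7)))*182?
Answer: -27850/629 ≈ -44.277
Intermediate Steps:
I(X, q) = -X/4 (I(X, q) = -(X + X)/8 = -X/4)
46 + ((197 - 119)/(-156 + I(5, 7)))*182 = 46 + ((197 - 119)/(-156 - ¼*5))*182 = 46 + (78/(-156 - 5/4))*182 = 46 + (78/(-629/4))*182 = 46 + (78*(-4/629))*182 = 46 - 312/629*182 = 46 - 56784/629 = -27850/629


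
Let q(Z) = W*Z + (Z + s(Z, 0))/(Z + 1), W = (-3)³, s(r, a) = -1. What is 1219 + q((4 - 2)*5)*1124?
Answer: -3314755/11 ≈ -3.0134e+5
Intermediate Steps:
W = -27
q(Z) = -27*Z + (-1 + Z)/(1 + Z) (q(Z) = -27*Z + (Z - 1)/(Z + 1) = -27*Z + (-1 + Z)/(1 + Z))
1219 + q((4 - 2)*5)*1124 = 1219 + ((-1 - 27*25*(4 - 2)² - 26*(4 - 2)*5)/(1 + (4 - 2)*5))*1124 = 1219 + ((-1 - 27*(2*5)² - 52*5)/(1 + 2*5))*1124 = 1219 + ((-1 - 27*10² - 26*10)/(1 + 10))*1124 = 1219 + ((-1 - 27*100 - 260)/11)*1124 = 1219 + ((-1 - 2700 - 260)/11)*1124 = 1219 + ((1/11)*(-2961))*1124 = 1219 - 2961/11*1124 = 1219 - 3328164/11 = -3314755/11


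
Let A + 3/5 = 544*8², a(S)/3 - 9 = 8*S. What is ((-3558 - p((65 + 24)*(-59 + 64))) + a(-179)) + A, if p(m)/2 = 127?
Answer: 133672/5 ≈ 26734.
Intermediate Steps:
p(m) = 254 (p(m) = 2*127 = 254)
a(S) = 27 + 24*S (a(S) = 27 + 3*(8*S) = 27 + 24*S)
A = 174077/5 (A = -⅗ + 544*8² = -⅗ + 544*64 = -⅗ + 34816 = 174077/5 ≈ 34815.)
((-3558 - p((65 + 24)*(-59 + 64))) + a(-179)) + A = ((-3558 - 1*254) + (27 + 24*(-179))) + 174077/5 = ((-3558 - 254) + (27 - 4296)) + 174077/5 = (-3812 - 4269) + 174077/5 = -8081 + 174077/5 = 133672/5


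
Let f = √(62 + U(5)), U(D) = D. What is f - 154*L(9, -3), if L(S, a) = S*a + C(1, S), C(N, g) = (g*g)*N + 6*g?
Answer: -16632 + √67 ≈ -16624.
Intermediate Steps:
C(N, g) = 6*g + N*g² (C(N, g) = g²*N + 6*g = N*g² + 6*g = 6*g + N*g²)
L(S, a) = S*a + S*(6 + S) (L(S, a) = S*a + S*(6 + 1*S) = S*a + S*(6 + S))
f = √67 (f = √(62 + 5) = √67 ≈ 8.1853)
f - 154*L(9, -3) = √67 - 1386*(6 + 9 - 3) = √67 - 1386*12 = √67 - 154*108 = √67 - 16632 = -16632 + √67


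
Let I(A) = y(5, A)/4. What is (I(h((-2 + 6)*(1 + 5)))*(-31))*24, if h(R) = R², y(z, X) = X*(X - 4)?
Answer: -61281792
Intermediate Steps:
y(z, X) = X*(-4 + X)
I(A) = A*(-4 + A)/4 (I(A) = (A*(-4 + A))/4 = (A*(-4 + A))*(¼) = A*(-4 + A)/4)
(I(h((-2 + 6)*(1 + 5)))*(-31))*24 = ((((-2 + 6)*(1 + 5))²*(-4 + ((-2 + 6)*(1 + 5))²)/4)*(-31))*24 = (((4*6)²*(-4 + (4*6)²)/4)*(-31))*24 = (((¼)*24²*(-4 + 24²))*(-31))*24 = (((¼)*576*(-4 + 576))*(-31))*24 = (((¼)*576*572)*(-31))*24 = (82368*(-31))*24 = -2553408*24 = -61281792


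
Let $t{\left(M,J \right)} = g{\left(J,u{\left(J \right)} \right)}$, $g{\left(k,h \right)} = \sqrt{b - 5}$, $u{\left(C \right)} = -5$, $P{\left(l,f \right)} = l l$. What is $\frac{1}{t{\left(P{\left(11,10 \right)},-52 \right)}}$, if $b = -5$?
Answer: $- \frac{i \sqrt{10}}{10} \approx - 0.31623 i$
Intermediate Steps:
$P{\left(l,f \right)} = l^{2}$
$g{\left(k,h \right)} = i \sqrt{10}$ ($g{\left(k,h \right)} = \sqrt{-5 - 5} = \sqrt{-10} = i \sqrt{10}$)
$t{\left(M,J \right)} = i \sqrt{10}$
$\frac{1}{t{\left(P{\left(11,10 \right)},-52 \right)}} = \frac{1}{i \sqrt{10}} = - \frac{i \sqrt{10}}{10}$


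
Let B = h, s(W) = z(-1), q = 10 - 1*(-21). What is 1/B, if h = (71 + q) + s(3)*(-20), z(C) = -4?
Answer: 1/182 ≈ 0.0054945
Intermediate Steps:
q = 31 (q = 10 + 21 = 31)
s(W) = -4
h = 182 (h = (71 + 31) - 4*(-20) = 102 + 80 = 182)
B = 182
1/B = 1/182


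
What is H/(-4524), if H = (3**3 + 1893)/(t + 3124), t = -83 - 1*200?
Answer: -160/1071057 ≈ -0.00014939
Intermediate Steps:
t = -283 (t = -83 - 200 = -283)
H = 640/947 (H = (3**3 + 1893)/(-283 + 3124) = (27 + 1893)/2841 = 1920*(1/2841) = 640/947 ≈ 0.67582)
H/(-4524) = (640/947)/(-4524) = (640/947)*(-1/4524) = -160/1071057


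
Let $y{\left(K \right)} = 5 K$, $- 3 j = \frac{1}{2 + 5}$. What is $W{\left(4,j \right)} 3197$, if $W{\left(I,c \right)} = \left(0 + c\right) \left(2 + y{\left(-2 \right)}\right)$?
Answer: $\frac{25576}{21} \approx 1217.9$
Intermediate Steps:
$j = - \frac{1}{21}$ ($j = - \frac{1}{3 \left(2 + 5\right)} = - \frac{1}{3 \cdot 7} = \left(- \frac{1}{3}\right) \frac{1}{7} = - \frac{1}{21} \approx -0.047619$)
$W{\left(I,c \right)} = - 8 c$ ($W{\left(I,c \right)} = \left(0 + c\right) \left(2 + 5 \left(-2\right)\right) = c \left(2 - 10\right) = c \left(-8\right) = - 8 c$)
$W{\left(4,j \right)} 3197 = \left(-8\right) \left(- \frac{1}{21}\right) 3197 = \frac{8}{21} \cdot 3197 = \frac{25576}{21}$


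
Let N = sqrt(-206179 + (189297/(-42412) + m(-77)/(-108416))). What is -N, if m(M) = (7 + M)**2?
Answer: -3*I*sqrt(19945011135713390)/933064 ≈ -454.07*I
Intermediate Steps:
N = 3*I*sqrt(19945011135713390)/933064 (N = sqrt(-206179 + (189297/(-42412) + (7 - 77)**2/(-108416))) = sqrt(-206179 + (189297*(-1/42412) + (-70)**2*(-1/108416))) = sqrt(-206179 + (-189297/42412 + 4900*(-1/108416))) = sqrt(-206179 + (-189297/42412 - 175/3872)) = sqrt(-206179 - 185095021/41054816) = sqrt(-8464826003085/41054816) = 3*I*sqrt(19945011135713390)/933064 ≈ 454.07*I)
-N = -3*I*sqrt(19945011135713390)/933064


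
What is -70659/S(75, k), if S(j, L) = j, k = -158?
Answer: -23553/25 ≈ -942.12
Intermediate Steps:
-70659/S(75, k) = -70659/75 = -70659*1/75 = -23553/25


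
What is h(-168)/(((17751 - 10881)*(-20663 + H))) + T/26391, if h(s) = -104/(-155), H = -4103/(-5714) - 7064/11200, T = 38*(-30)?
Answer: -2707914437083964/62688212359028757 ≈ -0.043197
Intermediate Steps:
T = -1140
H = 349369/3999800 (H = -4103*(-1/5714) - 7064*1/11200 = 4103/5714 - 883/1400 = 349369/3999800 ≈ 0.087347)
h(s) = 104/155 (h(s) = -104*(-1/155) = 104/155)
h(-168)/(((17751 - 10881)*(-20663 + H))) + T/26391 = 104/(155*(((17751 - 10881)*(-20663 + 349369/3999800)))) - 1140/26391 = 104/(155*((6870*(-82647518031/3999800)))) - 1140*1/26391 = 104/(155*(-56778844887297/399980)) - 20/463 = (104/155)*(-399980/56778844887297) - 20/463 = -639968/135395707038939 - 20/463 = -2707914437083964/62688212359028757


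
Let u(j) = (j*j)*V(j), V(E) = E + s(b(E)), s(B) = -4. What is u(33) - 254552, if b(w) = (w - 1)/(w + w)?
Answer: -222971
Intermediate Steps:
b(w) = (-1 + w)/(2*w) (b(w) = (-1 + w)/((2*w)) = (-1 + w)*(1/(2*w)) = (-1 + w)/(2*w))
V(E) = -4 + E (V(E) = E - 4 = -4 + E)
u(j) = j**2*(-4 + j) (u(j) = (j*j)*(-4 + j) = j**2*(-4 + j))
u(33) - 254552 = 33**2*(-4 + 33) - 254552 = 1089*29 - 254552 = 31581 - 254552 = -222971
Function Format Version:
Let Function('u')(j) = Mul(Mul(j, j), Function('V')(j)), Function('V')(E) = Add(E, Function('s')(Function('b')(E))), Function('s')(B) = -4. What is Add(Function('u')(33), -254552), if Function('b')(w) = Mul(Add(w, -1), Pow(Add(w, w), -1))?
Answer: -222971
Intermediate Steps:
Function('b')(w) = Mul(Rational(1, 2), Pow(w, -1), Add(-1, w)) (Function('b')(w) = Mul(Add(-1, w), Pow(Mul(2, w), -1)) = Mul(Add(-1, w), Mul(Rational(1, 2), Pow(w, -1))) = Mul(Rational(1, 2), Pow(w, -1), Add(-1, w)))
Function('V')(E) = Add(-4, E) (Function('V')(E) = Add(E, -4) = Add(-4, E))
Function('u')(j) = Mul(Pow(j, 2), Add(-4, j)) (Function('u')(j) = Mul(Mul(j, j), Add(-4, j)) = Mul(Pow(j, 2), Add(-4, j)))
Add(Function('u')(33), -254552) = Add(Mul(Pow(33, 2), Add(-4, 33)), -254552) = Add(Mul(1089, 29), -254552) = Add(31581, -254552) = -222971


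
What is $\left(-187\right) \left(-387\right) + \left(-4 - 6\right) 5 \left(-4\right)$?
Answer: $72569$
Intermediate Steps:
$\left(-187\right) \left(-387\right) + \left(-4 - 6\right) 5 \left(-4\right) = 72369 + \left(-4 - 6\right) 5 \left(-4\right) = 72369 + \left(-10\right) 5 \left(-4\right) = 72369 - -200 = 72369 + 200 = 72569$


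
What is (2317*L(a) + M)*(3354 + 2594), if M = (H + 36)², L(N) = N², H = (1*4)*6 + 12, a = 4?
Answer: 251338688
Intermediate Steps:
H = 36 (H = 4*6 + 12 = 24 + 12 = 36)
M = 5184 (M = (36 + 36)² = 72² = 5184)
(2317*L(a) + M)*(3354 + 2594) = (2317*4² + 5184)*(3354 + 2594) = (2317*16 + 5184)*5948 = (37072 + 5184)*5948 = 42256*5948 = 251338688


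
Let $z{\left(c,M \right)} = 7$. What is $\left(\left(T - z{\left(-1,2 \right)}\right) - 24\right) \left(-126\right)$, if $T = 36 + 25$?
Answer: $-3780$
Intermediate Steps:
$T = 61$
$\left(\left(T - z{\left(-1,2 \right)}\right) - 24\right) \left(-126\right) = \left(\left(61 - 7\right) - 24\right) \left(-126\right) = \left(54 - 24\right) \left(-126\right) = 30 \left(-126\right) = -3780$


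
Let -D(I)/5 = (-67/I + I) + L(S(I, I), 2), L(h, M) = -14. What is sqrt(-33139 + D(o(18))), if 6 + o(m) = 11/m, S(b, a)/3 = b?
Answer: I*sqrt(11213193986)/582 ≈ 181.95*I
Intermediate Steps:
S(b, a) = 3*b
o(m) = -6 + 11/m
D(I) = 70 - 5*I + 335/I (D(I) = -5*((-67/I + I) - 14) = -5*((I - 67/I) - 14) = -5*(-14 + I - 67/I) = 70 - 5*I + 335/I)
sqrt(-33139 + D(o(18))) = sqrt(-33139 + (70 - 5*(-6 + 11/18) + 335/(-6 + 11/18))) = sqrt(-33139 + (70 - 5*(-97/18) + 335/(-97/18))) = sqrt(-33139 + (70 + 485/18 + 335*(-18/97))) = sqrt(-33139 + (70 + 485/18 - 6030/97)) = sqrt(-33139 + 60725/1746) = sqrt(-57799969/1746) = I*sqrt(11213193986)/582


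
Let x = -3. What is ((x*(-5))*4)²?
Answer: 3600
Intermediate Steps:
((x*(-5))*4)² = (-3*(-5)*4)² = (15*4)² = 60² = 3600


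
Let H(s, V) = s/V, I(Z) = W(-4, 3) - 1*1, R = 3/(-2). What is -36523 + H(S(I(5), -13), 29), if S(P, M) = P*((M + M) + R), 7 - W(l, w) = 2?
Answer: -1059277/29 ≈ -36527.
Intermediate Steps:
W(l, w) = 5 (W(l, w) = 7 - 1*2 = 7 - 2 = 5)
R = -3/2 (R = 3*(-½) = -3/2 ≈ -1.5000)
I(Z) = 4 (I(Z) = 5 - 1*1 = 5 - 1 = 4)
S(P, M) = P*(-3/2 + 2*M) (S(P, M) = P*((M + M) - 3/2) = P*(2*M - 3/2) = P*(-3/2 + 2*M))
-36523 + H(S(I(5), -13), 29) = -36523 + ((½)*4*(-3 + 4*(-13)))/29 = -36523 + ((½)*4*(-3 - 52))*(1/29) = -36523 + ((½)*4*(-55))*(1/29) = -36523 - 110*1/29 = -36523 - 110/29 = -1059277/29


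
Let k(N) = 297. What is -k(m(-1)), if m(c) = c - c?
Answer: -297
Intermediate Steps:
m(c) = 0
-k(m(-1)) = -1*297 = -297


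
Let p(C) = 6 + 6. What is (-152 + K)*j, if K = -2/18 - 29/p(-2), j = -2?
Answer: 5563/18 ≈ 309.06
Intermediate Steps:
p(C) = 12
K = -91/36 (K = -2/18 - 29/12 = -2*1/18 - 29*1/12 = -⅑ - 29/12 = -91/36 ≈ -2.5278)
(-152 + K)*j = (-152 - 91/36)*(-2) = -5563/36*(-2) = 5563/18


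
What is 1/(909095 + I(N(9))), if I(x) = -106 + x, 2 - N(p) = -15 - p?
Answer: 1/909015 ≈ 1.1001e-6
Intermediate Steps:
N(p) = 17 + p (N(p) = 2 - (-15 - p) = 2 + (15 + p) = 17 + p)
1/(909095 + I(N(9))) = 1/(909095 + (-106 + (17 + 9))) = 1/(909095 + (-106 + 26)) = 1/(909095 - 80) = 1/909015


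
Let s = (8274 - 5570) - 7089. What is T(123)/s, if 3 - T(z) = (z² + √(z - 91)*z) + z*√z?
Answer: 15126/4385 + 123*√123/4385 + 492*√2/4385 ≈ 3.9193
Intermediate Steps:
T(z) = 3 - z² - z^(3/2) - z*√(-91 + z) (T(z) = 3 - ((z² + √(z - 91)*z) + z*√z) = 3 - ((z² + √(-91 + z)*z) + z^(3/2)) = 3 - ((z² + z*√(-91 + z)) + z^(3/2)) = 3 - (z² + z^(3/2) + z*√(-91 + z)) = 3 + (-z² - z^(3/2) - z*√(-91 + z)) = 3 - z² - z^(3/2) - z*√(-91 + z))
s = -4385 (s = 2704 - 7089 = -4385)
T(123)/s = (3 - 1*123² - 123^(3/2) - 1*123*√(-91 + 123))/(-4385) = (3 - 1*15129 - 123*√123 - 1*123*√32)*(-1/4385) = (3 - 15129 - 123*√123 - 1*123*4*√2)*(-1/4385) = (3 - 15129 - 123*√123 - 492*√2)*(-1/4385) = (-15126 - 492*√2 - 123*√123)*(-1/4385) = 15126/4385 + 123*√123/4385 + 492*√2/4385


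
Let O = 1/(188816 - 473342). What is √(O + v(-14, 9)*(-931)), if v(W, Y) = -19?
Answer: √159112642776582/94842 ≈ 133.00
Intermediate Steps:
O = -1/284526 (O = 1/(-284526) = -1/284526 ≈ -3.5146e-6)
√(O + v(-14, 9)*(-931)) = √(-1/284526 - 19*(-931)) = √(-1/284526 + 17689) = √(5032980413/284526) = √159112642776582/94842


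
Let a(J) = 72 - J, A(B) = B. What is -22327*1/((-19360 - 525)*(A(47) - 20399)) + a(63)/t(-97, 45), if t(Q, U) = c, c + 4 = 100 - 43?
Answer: 68700233/404699520 ≈ 0.16976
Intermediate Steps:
c = 53 (c = -4 + (100 - 43) = -4 + 57 = 53)
t(Q, U) = 53
-22327*1/((-19360 - 525)*(A(47) - 20399)) + a(63)/t(-97, 45) = -22327*1/((-19360 - 525)*(47 - 20399)) + (72 - 1*63)/53 = -22327/((-20352*(-19885))) + (72 - 63)*(1/53) = -22327/404699520 + 9*(1/53) = -22327*1/404699520 + 9/53 = -22327/404699520 + 9/53 = 68700233/404699520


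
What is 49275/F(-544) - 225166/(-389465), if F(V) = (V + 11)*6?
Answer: -6156935669/415169690 ≈ -14.830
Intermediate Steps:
F(V) = 66 + 6*V (F(V) = (11 + V)*6 = 66 + 6*V)
49275/F(-544) - 225166/(-389465) = 49275/(66 + 6*(-544)) - 225166/(-389465) = 49275/(66 - 3264) - 225166*(-1/389465) = 49275/(-3198) + 225166/389465 = 49275*(-1/3198) + 225166/389465 = -16425/1066 + 225166/389465 = -6156935669/415169690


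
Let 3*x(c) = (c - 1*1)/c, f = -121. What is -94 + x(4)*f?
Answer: -497/4 ≈ -124.25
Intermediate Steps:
x(c) = (-1 + c)/(3*c) (x(c) = ((c - 1*1)/c)/3 = ((c - 1)/c)/3 = ((-1 + c)/c)/3 = (-1 + c)/(3*c))
-94 + x(4)*f = -94 + ((⅓)*(-1 + 4)/4)*(-121) = -94 + ((⅓)*(¼)*3)*(-121) = -94 + (¼)*(-121) = -94 - 121/4 = -497/4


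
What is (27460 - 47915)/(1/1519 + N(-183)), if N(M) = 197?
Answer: -31071145/299244 ≈ -103.83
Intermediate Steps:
(27460 - 47915)/(1/1519 + N(-183)) = (27460 - 47915)/(1/1519 + 197) = -20455/(1/1519 + 197) = -20455/299244/1519 = -20455*1519/299244 = -31071145/299244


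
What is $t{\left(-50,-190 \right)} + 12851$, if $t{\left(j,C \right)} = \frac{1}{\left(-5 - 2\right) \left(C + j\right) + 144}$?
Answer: $\frac{23440225}{1824} \approx 12851.0$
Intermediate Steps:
$t{\left(j,C \right)} = \frac{1}{144 - 7 C - 7 j}$ ($t{\left(j,C \right)} = \frac{1}{- 7 \left(C + j\right) + 144} = \frac{1}{\left(- 7 C - 7 j\right) + 144} = \frac{1}{144 - 7 C - 7 j}$)
$t{\left(-50,-190 \right)} + 12851 = - \frac{1}{-144 + 7 \left(-190\right) + 7 \left(-50\right)} + 12851 = - \frac{1}{-144 - 1330 - 350} + 12851 = - \frac{1}{-1824} + 12851 = \left(-1\right) \left(- \frac{1}{1824}\right) + 12851 = \frac{1}{1824} + 12851 = \frac{23440225}{1824}$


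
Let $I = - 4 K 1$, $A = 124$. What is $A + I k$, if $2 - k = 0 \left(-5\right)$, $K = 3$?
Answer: $100$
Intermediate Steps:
$I = -12$ ($I = \left(-4\right) 3 \cdot 1 = \left(-12\right) 1 = -12$)
$k = 2$ ($k = 2 - 0 \left(-5\right) = 2 - 0 = 2 + 0 = 2$)
$A + I k = 124 - 24 = 100$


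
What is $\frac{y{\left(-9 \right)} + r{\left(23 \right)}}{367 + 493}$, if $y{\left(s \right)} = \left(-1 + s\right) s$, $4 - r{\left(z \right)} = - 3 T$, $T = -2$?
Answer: $\frac{22}{215} \approx 0.10233$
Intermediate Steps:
$r{\left(z \right)} = -2$ ($r{\left(z \right)} = 4 - \left(-3\right) \left(-2\right) = 4 - 6 = -2$)
$y{\left(s \right)} = s \left(-1 + s\right)$
$\frac{y{\left(-9 \right)} + r{\left(23 \right)}}{367 + 493} = \frac{- 9 \left(-1 - 9\right) - 2}{367 + 493} = \frac{\left(-9\right) \left(-10\right) - 2}{860} = \left(90 - 2\right) \frac{1}{860} = 88 \cdot \frac{1}{860} = \frac{22}{215}$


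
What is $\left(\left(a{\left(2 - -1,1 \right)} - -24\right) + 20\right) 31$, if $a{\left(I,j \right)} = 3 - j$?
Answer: $1426$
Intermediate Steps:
$\left(\left(a{\left(2 - -1,1 \right)} - -24\right) + 20\right) 31 = \left(\left(\left(3 - 1\right) - -24\right) + 20\right) 31 = \left(\left(\left(3 - 1\right) + 24\right) + 20\right) 31 = \left(\left(2 + 24\right) + 20\right) 31 = \left(26 + 20\right) 31 = 46 \cdot 31 = 1426$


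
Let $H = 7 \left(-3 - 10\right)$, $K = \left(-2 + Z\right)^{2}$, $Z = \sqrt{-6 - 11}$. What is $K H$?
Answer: $1183 + 364 i \sqrt{17} \approx 1183.0 + 1500.8 i$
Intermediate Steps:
$Z = i \sqrt{17}$ ($Z = \sqrt{-17} = i \sqrt{17} \approx 4.1231 i$)
$K = \left(-2 + i \sqrt{17}\right)^{2} \approx -13.0 - 16.492 i$
$H = -91$ ($H = 7 \left(-13\right) = -91$)
$K H = \left(2 - i \sqrt{17}\right)^{2} \left(-91\right) = - 91 \left(2 - i \sqrt{17}\right)^{2}$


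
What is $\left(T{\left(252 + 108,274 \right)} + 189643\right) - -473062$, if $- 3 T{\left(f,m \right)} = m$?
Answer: $\frac{1987841}{3} \approx 6.6261 \cdot 10^{5}$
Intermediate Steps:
$T{\left(f,m \right)} = - \frac{m}{3}$
$\left(T{\left(252 + 108,274 \right)} + 189643\right) - -473062 = \left(\left(- \frac{1}{3}\right) 274 + 189643\right) - -473062 = \left(- \frac{274}{3} + 189643\right) + 473062 = \frac{568655}{3} + 473062 = \frac{1987841}{3}$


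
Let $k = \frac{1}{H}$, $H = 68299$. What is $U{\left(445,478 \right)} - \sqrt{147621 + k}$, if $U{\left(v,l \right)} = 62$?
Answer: $62 - \frac{2 \sqrt{172153890469330}}{68299} \approx -322.21$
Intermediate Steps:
$k = \frac{1}{68299} \approx 1.4641 \cdot 10^{-5}$
$U{\left(445,478 \right)} - \sqrt{147621 + k} = 62 - \sqrt{147621 + \frac{1}{68299}} = 62 - \sqrt{\frac{10082366680}{68299}} = 62 - \frac{2 \sqrt{172153890469330}}{68299}$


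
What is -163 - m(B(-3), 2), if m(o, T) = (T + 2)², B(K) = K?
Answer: -179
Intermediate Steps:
m(o, T) = (2 + T)²
-163 - m(B(-3), 2) = -163 - (2 + 2)² = -163 - 1*4² = -163 - 1*16 = -163 - 16 = -179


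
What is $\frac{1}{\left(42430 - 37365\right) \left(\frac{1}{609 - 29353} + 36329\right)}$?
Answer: $\frac{28744}{5289079525375} \approx 5.4346 \cdot 10^{-9}$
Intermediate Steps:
$\frac{1}{\left(42430 - 37365\right) \left(\frac{1}{609 - 29353} + 36329\right)} = \frac{1}{5065 \left(\frac{1}{-28744} + 36329\right)} = \frac{1}{5065 \left(- \frac{1}{28744} + 36329\right)} = \frac{1}{5065 \cdot \frac{1044240775}{28744}} = \frac{1}{\frac{5289079525375}{28744}} = \frac{28744}{5289079525375}$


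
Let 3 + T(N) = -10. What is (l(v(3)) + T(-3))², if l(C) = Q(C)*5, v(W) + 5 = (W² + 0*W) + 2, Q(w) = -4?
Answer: 1089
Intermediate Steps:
T(N) = -13 (T(N) = -3 - 10 = -13)
v(W) = -3 + W² (v(W) = -5 + ((W² + 0*W) + 2) = -5 + ((W² + 0) + 2) = -5 + (W² + 2) = -5 + (2 + W²) = -3 + W²)
l(C) = -20 (l(C) = -4*5 = -20)
(l(v(3)) + T(-3))² = (-20 - 13)² = (-33)² = 1089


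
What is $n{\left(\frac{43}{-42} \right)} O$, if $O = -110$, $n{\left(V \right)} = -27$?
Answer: $2970$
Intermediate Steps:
$n{\left(\frac{43}{-42} \right)} O = \left(-27\right) \left(-110\right) = 2970$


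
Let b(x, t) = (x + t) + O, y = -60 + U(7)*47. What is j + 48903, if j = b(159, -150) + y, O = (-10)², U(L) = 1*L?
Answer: 49281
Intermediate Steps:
U(L) = L
y = 269 (y = -60 + 7*47 = -60 + 329 = 269)
O = 100
b(x, t) = 100 + t + x (b(x, t) = (x + t) + 100 = (t + x) + 100 = 100 + t + x)
j = 378 (j = (100 - 150 + 159) + 269 = 109 + 269 = 378)
j + 48903 = 378 + 48903 = 49281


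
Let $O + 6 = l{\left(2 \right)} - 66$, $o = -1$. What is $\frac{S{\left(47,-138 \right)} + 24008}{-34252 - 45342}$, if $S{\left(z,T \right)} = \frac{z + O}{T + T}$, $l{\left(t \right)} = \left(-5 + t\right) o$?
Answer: $- \frac{3313115}{10983972} \approx -0.30163$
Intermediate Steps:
$l{\left(t \right)} = 5 - t$ ($l{\left(t \right)} = \left(-5 + t\right) \left(-1\right) = 5 - t$)
$O = -69$ ($O = -6 + \left(\left(5 - 2\right) - 66\right) = -6 + \left(3 - 66\right) = -6 - 63 = -69$)
$S{\left(z,T \right)} = \frac{-69 + z}{2 T}$ ($S{\left(z,T \right)} = \frac{z - 69}{T + T} = \frac{-69 + z}{2 T}$)
$\frac{S{\left(47,-138 \right)} + 24008}{-34252 - 45342} = \frac{\frac{-69 + 47}{2 \left(-138\right)} + 24008}{-34252 - 45342} = \frac{\frac{1}{2} \left(- \frac{1}{138}\right) \left(-22\right) + 24008}{-79594} = \left(\frac{11}{138} + 24008\right) \left(- \frac{1}{79594}\right) = \frac{3313115}{138} \left(- \frac{1}{79594}\right) = - \frac{3313115}{10983972}$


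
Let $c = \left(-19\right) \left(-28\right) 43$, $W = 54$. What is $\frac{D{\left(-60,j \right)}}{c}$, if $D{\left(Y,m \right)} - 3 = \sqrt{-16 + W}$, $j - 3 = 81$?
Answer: $\frac{3}{22876} + \frac{\sqrt{38}}{22876} \approx 0.00040061$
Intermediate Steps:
$j = 84$ ($j = 3 + 81 = 84$)
$c = 22876$ ($c = 532 \cdot 43 = 22876$)
$D{\left(Y,m \right)} = 3 + \sqrt{38}$ ($D{\left(Y,m \right)} = 3 + \sqrt{-16 + 54} = 3 + \sqrt{38}$)
$\frac{D{\left(-60,j \right)}}{c} = \frac{3 + \sqrt{38}}{22876} = \left(3 + \sqrt{38}\right) \frac{1}{22876} = \frac{3}{22876} + \frac{\sqrt{38}}{22876}$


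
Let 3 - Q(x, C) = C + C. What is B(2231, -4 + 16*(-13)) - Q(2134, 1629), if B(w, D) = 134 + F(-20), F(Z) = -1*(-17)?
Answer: 3406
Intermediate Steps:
Q(x, C) = 3 - 2*C (Q(x, C) = 3 - (C + C) = 3 - 2*C)
F(Z) = 17
B(w, D) = 151 (B(w, D) = 134 + 17 = 151)
B(2231, -4 + 16*(-13)) - Q(2134, 1629) = 151 - (3 - 2*1629) = 151 - (3 - 3258) = 151 - 1*(-3255) = 151 + 3255 = 3406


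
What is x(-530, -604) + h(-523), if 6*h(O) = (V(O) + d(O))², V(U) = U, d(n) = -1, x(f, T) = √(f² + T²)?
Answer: 137288/3 + 2*√161429 ≈ 46566.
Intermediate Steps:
x(f, T) = √(T² + f²)
h(O) = (-1 + O)²/6 (h(O) = (O - 1)²/6 = (-1 + O)²/6)
x(-530, -604) + h(-523) = √((-604)² + (-530)²) + (-1 - 523)²/6 = √(364816 + 280900) + (⅙)*(-524)² = √645716 + (⅙)*274576 = 2*√161429 + 137288/3 = 137288/3 + 2*√161429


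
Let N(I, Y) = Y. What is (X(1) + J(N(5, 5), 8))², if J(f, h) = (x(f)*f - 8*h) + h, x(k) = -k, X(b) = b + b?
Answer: 6241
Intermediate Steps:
X(b) = 2*b
J(f, h) = -f² - 7*h (J(f, h) = ((-f)*f - 8*h) + h = (-f² - 8*h) + h = -f² - 7*h)
(X(1) + J(N(5, 5), 8))² = (2*1 + (-1*5² - 7*8))² = (2 + (-1*25 - 56))² = (2 + (-25 - 56))² = (2 - 81)² = (-79)² = 6241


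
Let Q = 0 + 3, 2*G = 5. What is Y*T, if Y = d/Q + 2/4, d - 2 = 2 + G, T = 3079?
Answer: 24632/3 ≈ 8210.7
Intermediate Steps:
G = 5/2 (G = (½)*5 = 5/2 ≈ 2.5000)
Q = 3
d = 13/2 (d = 2 + (2 + 5/2) = 2 + 9/2 = 13/2 ≈ 6.5000)
Y = 8/3 (Y = (13/2)/3 + 2/4 = (13/2)*(⅓) + 2*(¼) = 13/6 + ½ = 8/3 ≈ 2.6667)
Y*T = (8/3)*3079 = 24632/3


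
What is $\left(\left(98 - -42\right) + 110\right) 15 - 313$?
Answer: $3437$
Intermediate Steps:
$\left(\left(98 - -42\right) + 110\right) 15 - 313 = \left(\left(98 + \left(-31 + 73\right)\right) + 110\right) 15 - 313 = \left(\left(98 + 42\right) + 110\right) 15 - 313 = \left(140 + 110\right) 15 - 313 = 250 \cdot 15 - 313 = 3750 - 313 = 3437$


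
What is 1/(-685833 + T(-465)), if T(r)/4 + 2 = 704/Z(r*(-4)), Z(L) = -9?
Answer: -9/6175385 ≈ -1.4574e-6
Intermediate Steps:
T(r) = -2888/9 (T(r) = -8 + 4*(704/(-9)) = -8 + 4*(704*(-⅑)) = -8 + 4*(-704/9) = -8 - 2816/9 = -2888/9)
1/(-685833 + T(-465)) = 1/(-685833 - 2888/9) = 1/(-6175385/9) = -9/6175385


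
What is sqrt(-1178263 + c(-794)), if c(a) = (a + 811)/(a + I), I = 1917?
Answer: 2*I*sqrt(371485404959)/1123 ≈ 1085.5*I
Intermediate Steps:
c(a) = (811 + a)/(1917 + a) (c(a) = (a + 811)/(a + 1917) = (811 + a)/(1917 + a))
sqrt(-1178263 + c(-794)) = sqrt(-1178263 + (811 - 794)/(1917 - 794)) = sqrt(-1178263 + 17/1123) = sqrt(-1323189332/1123) = 2*I*sqrt(371485404959)/1123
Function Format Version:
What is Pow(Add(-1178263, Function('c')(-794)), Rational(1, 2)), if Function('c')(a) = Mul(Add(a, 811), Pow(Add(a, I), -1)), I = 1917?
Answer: Mul(Rational(2, 1123), I, Pow(371485404959, Rational(1, 2))) ≈ Mul(1085.5, I)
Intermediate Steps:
Function('c')(a) = Mul(Pow(Add(1917, a), -1), Add(811, a)) (Function('c')(a) = Mul(Add(a, 811), Pow(Add(a, 1917), -1)) = Mul(Add(811, a), Pow(Add(1917, a), -1)) = Mul(Pow(Add(1917, a), -1), Add(811, a)))
Pow(Add(-1178263, Function('c')(-794)), Rational(1, 2)) = Pow(Add(-1178263, Mul(Pow(Add(1917, -794), -1), Add(811, -794))), Rational(1, 2)) = Pow(Add(-1178263, Mul(Pow(1123, -1), 17)), Rational(1, 2)) = Pow(Add(-1178263, Mul(Rational(1, 1123), 17)), Rational(1, 2)) = Pow(Add(-1178263, Rational(17, 1123)), Rational(1, 2)) = Pow(Rational(-1323189332, 1123), Rational(1, 2)) = Mul(Rational(2, 1123), I, Pow(371485404959, Rational(1, 2)))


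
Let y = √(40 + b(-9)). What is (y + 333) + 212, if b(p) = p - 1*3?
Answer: 545 + 2*√7 ≈ 550.29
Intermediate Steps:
b(p) = -3 + p (b(p) = p - 3 = -3 + p)
y = 2*√7 (y = √(40 + (-3 - 9)) = √(40 - 12) = √28 = 2*√7 ≈ 5.2915)
(y + 333) + 212 = (2*√7 + 333) + 212 = (333 + 2*√7) + 212 = 545 + 2*√7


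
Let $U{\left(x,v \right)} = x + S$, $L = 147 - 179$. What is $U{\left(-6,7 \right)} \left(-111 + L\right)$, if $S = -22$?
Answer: $4004$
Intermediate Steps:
$L = -32$
$U{\left(x,v \right)} = -22 + x$ ($U{\left(x,v \right)} = x - 22 = -22 + x$)
$U{\left(-6,7 \right)} \left(-111 + L\right) = \left(-22 - 6\right) \left(-111 - 32\right) = \left(-28\right) \left(-143\right) = 4004$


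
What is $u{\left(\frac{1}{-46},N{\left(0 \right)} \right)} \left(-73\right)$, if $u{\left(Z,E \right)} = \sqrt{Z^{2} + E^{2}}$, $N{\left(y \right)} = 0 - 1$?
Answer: $- \frac{73 \sqrt{2117}}{46} \approx -73.017$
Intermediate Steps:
$N{\left(y \right)} = -1$ ($N{\left(y \right)} = 0 - 1 = -1$)
$u{\left(Z,E \right)} = \sqrt{E^{2} + Z^{2}}$
$u{\left(\frac{1}{-46},N{\left(0 \right)} \right)} \left(-73\right) = \sqrt{\left(-1\right)^{2} + \left(\frac{1}{-46}\right)^{2}} \left(-73\right) = \sqrt{1 + \left(- \frac{1}{46}\right)^{2}} \left(-73\right) = \sqrt{1 + \frac{1}{2116}} \left(-73\right) = \sqrt{\frac{2117}{2116}} \left(-73\right) = \frac{\sqrt{2117}}{46} \left(-73\right) = - \frac{73 \sqrt{2117}}{46}$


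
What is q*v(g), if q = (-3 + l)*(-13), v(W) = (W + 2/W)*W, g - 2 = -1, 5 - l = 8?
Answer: 234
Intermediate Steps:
l = -3 (l = 5 - 1*8 = 5 - 8 = -3)
g = 1 (g = 2 - 1 = 1)
v(W) = W*(W + 2/W)
q = 78 (q = (-3 - 3)*(-13) = -6*(-13) = 78)
q*v(g) = 78*(2 + 1**2) = 78*(2 + 1) = 78*3 = 234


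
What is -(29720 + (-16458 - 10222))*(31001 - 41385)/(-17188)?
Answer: -7891840/4297 ≈ -1836.6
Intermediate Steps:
-(29720 + (-16458 - 10222))*(31001 - 41385)/(-17188) = -(29720 - 26680)*(-10384)*(-1)/17188 = -3040*(-10384)*(-1)/17188 = -(-31567360)*(-1)/17188 = -1*7891840/4297 = -7891840/4297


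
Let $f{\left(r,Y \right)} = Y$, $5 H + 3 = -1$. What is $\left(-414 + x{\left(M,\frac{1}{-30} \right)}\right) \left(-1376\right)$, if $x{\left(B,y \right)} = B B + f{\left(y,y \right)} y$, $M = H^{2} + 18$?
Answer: $\frac{515091496}{5625} \approx 91572.0$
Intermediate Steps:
$H = - \frac{4}{5}$ ($H = - \frac{3}{5} + \frac{1}{5} \left(-1\right) = - \frac{3}{5} - \frac{1}{5} = - \frac{4}{5} \approx -0.8$)
$M = \frac{466}{25}$ ($M = \left(- \frac{4}{5}\right)^{2} + 18 = \frac{16}{25} + 18 = \frac{466}{25} \approx 18.64$)
$x{\left(B,y \right)} = B^{2} + y^{2}$ ($x{\left(B,y \right)} = B B + y y = B^{2} + y^{2}$)
$\left(-414 + x{\left(M,\frac{1}{-30} \right)}\right) \left(-1376\right) = \left(-414 + \left(\left(\frac{466}{25}\right)^{2} + \left(\frac{1}{-30}\right)^{2}\right)\right) \left(-1376\right) = \left(-414 + \left(\frac{217156}{625} + \left(- \frac{1}{30}\right)^{2}\right)\right) \left(-1376\right) = \left(-414 + \left(\frac{217156}{625} + \frac{1}{900}\right)\right) \left(-1376\right) = \left(-414 + \frac{7817641}{22500}\right) \left(-1376\right) = \left(- \frac{1497359}{22500}\right) \left(-1376\right) = \frac{515091496}{5625}$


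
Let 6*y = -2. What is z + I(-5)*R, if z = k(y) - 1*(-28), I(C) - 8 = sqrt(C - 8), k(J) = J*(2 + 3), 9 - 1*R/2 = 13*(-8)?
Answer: 5503/3 + 226*I*sqrt(13) ≈ 1834.3 + 814.85*I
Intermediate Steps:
y = -1/3 (y = (1/6)*(-2) = -1/3 ≈ -0.33333)
R = 226 (R = 18 - 26*(-8) = 18 - 2*(-104) = 18 + 208 = 226)
k(J) = 5*J (k(J) = J*5 = 5*J)
I(C) = 8 + sqrt(-8 + C) (I(C) = 8 + sqrt(C - 8) = 8 + sqrt(-8 + C))
z = 79/3 (z = 5*(-1/3) - 1*(-28) = -5/3 + 28 = 79/3 ≈ 26.333)
z + I(-5)*R = 79/3 + (8 + sqrt(-8 - 5))*226 = 79/3 + (8 + sqrt(-13))*226 = 79/3 + (8 + I*sqrt(13))*226 = 79/3 + (1808 + 226*I*sqrt(13)) = 5503/3 + 226*I*sqrt(13)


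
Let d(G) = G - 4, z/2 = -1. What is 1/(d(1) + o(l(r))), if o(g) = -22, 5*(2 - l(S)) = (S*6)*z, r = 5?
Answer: -1/25 ≈ -0.040000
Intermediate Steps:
z = -2 (z = 2*(-1) = -2)
l(S) = 2 + 12*S/5 (l(S) = 2 - S*6*(-2)/5 = 2 - 6*S*(-2)/5 = 2 - (-12)*S/5 = 2 + 12*S/5)
d(G) = -4 + G
1/(d(1) + o(l(r))) = 1/((-4 + 1) - 22) = 1/(-3 - 22) = 1/(-25) = -1/25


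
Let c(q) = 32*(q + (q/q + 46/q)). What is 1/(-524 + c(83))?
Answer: 83/181084 ≈ 0.00045835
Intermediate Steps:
c(q) = 32 + 32*q + 1472/q (c(q) = 32*(q + (1 + 46/q)) = 32*(1 + q + 46/q) = 32 + 32*q + 1472/q)
1/(-524 + c(83)) = 1/(-524 + (32 + 32*83 + 1472/83)) = 1/(-524 + (32 + 2656 + 1472*(1/83))) = 1/(-524 + (32 + 2656 + 1472/83)) = 1/(-524 + 224576/83) = 1/(181084/83) = 83/181084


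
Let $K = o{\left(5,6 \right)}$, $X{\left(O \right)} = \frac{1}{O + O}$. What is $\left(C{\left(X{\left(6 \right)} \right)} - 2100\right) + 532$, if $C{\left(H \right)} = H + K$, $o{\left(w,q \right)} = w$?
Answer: $- \frac{18755}{12} \approx -1562.9$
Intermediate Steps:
$X{\left(O \right)} = \frac{1}{2 O}$
$K = 5$
$C{\left(H \right)} = 5 + H$ ($C{\left(H \right)} = H + 5 = 5 + H$)
$\left(C{\left(X{\left(6 \right)} \right)} - 2100\right) + 532 = \left(\left(5 + \frac{1}{2 \cdot 6}\right) - 2100\right) + 532 = \left(\left(5 + \frac{1}{2} \cdot \frac{1}{6}\right) - 2100\right) + 532 = \left(\left(5 + \frac{1}{12}\right) - 2100\right) + 532 = \left(\frac{61}{12} - 2100\right) + 532 = - \frac{25139}{12} + 532 = - \frac{18755}{12}$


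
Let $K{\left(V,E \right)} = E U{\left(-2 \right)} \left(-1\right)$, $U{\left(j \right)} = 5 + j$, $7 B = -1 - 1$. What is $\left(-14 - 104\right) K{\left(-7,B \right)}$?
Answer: $- \frac{708}{7} \approx -101.14$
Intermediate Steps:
$B = - \frac{2}{7}$ ($B = \frac{-1 - 1}{7} = \frac{1}{7} \left(-2\right) = - \frac{2}{7} \approx -0.28571$)
$K{\left(V,E \right)} = - 3 E$ ($K{\left(V,E \right)} = E \left(5 - 2\right) \left(-1\right) = E 3 \left(-1\right) = 3 E \left(-1\right) = - 3 E$)
$\left(-14 - 104\right) K{\left(-7,B \right)} = \left(-14 - 104\right) \left(\left(-3\right) \left(- \frac{2}{7}\right)\right) = \left(-118\right) \frac{6}{7} = - \frac{708}{7}$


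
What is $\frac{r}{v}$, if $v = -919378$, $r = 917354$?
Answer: $- \frac{458677}{459689} \approx -0.9978$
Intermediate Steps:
$\frac{r}{v} = \frac{917354}{-919378} = 917354 \left(- \frac{1}{919378}\right) = - \frac{458677}{459689}$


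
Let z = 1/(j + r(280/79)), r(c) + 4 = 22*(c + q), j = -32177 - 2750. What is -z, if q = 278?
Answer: 79/2270225 ≈ 3.4798e-5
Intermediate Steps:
j = -34927
r(c) = 6112 + 22*c (r(c) = -4 + 22*(c + 278) = -4 + 22*(278 + c) = -4 + (6116 + 22*c) = 6112 + 22*c)
z = -79/2270225 (z = 1/(-34927 + (6112 + 22*(280/79))) = 1/(-34927 + (6112 + 6160/79)) = 1/(-34927 + 489008/79) = 1/(-2270225/79) = -79/2270225 ≈ -3.4798e-5)
-z = -1*(-79/2270225) = 79/2270225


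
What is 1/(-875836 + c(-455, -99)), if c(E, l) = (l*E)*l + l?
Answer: -1/5335390 ≈ -1.8743e-7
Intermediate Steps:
c(E, l) = l + E*l² (c(E, l) = (E*l)*l + l = E*l² + l = l + E*l²)
1/(-875836 + c(-455, -99)) = 1/(-875836 - 99*(1 - 455*(-99))) = 1/(-875836 - 99*(1 + 45045)) = 1/(-875836 - 99*45046) = 1/(-875836 - 4459554) = 1/(-5335390) = -1/5335390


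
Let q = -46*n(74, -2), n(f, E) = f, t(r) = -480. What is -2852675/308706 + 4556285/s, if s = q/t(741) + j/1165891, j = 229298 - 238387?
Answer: 196783603264653392525/305953133076066 ≈ 6.4318e+5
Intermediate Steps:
j = -9089
q = -3404 (q = -46*74 = -3404)
s = 991082561/139906920 (s = -3404/(-480) - 9089/1165891 = -3404*(-1/480) - 9089*1/1165891 = 851/120 - 9089/1165891 = 991082561/139906920 ≈ 7.0839)
-2852675/308706 + 4556285/s = -2852675/308706 + 4556285/(991082561/139906920) = -2852675*1/308706 + 4556285*(139906920/991082561) = -2852675/308706 + 637455800992200/991082561 = 196783603264653392525/305953133076066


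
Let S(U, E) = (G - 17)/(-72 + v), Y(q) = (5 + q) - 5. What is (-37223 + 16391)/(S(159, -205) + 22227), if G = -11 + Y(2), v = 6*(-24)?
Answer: -2249856/2400529 ≈ -0.93723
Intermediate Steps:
Y(q) = q
v = -144
G = -9 (G = -11 + 2 = -9)
S(U, E) = 13/108 (S(U, E) = (-9 - 17)/(-72 - 144) = -26/(-216) = -26*(-1/216) = 13/108)
(-37223 + 16391)/(S(159, -205) + 22227) = (-37223 + 16391)/(13/108 + 22227) = -20832/2400529/108 = -20832*108/2400529 = -2249856/2400529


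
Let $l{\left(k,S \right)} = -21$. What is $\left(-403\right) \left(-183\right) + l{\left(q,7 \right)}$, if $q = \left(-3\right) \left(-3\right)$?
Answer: $73728$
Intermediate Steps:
$q = 9$
$\left(-403\right) \left(-183\right) + l{\left(q,7 \right)} = \left(-403\right) \left(-183\right) - 21 = 73749 - 21 = 73728$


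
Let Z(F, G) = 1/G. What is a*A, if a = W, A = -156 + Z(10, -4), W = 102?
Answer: -31875/2 ≈ -15938.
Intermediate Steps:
A = -625/4 (A = -156 + 1/(-4) = -156 - 1/4 = -625/4 ≈ -156.25)
a = 102
a*A = 102*(-625/4) = -31875/2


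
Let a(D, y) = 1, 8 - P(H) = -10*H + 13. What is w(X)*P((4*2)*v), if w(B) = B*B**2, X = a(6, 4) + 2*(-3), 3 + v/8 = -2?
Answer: 400625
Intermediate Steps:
v = -40 (v = -24 + 8*(-2) = -24 - 16 = -40)
P(H) = -5 + 10*H (P(H) = 8 - (-10*H + 13) = 8 - (13 - 10*H) = 8 + (-13 + 10*H) = -5 + 10*H)
X = -5 (X = 1 + 2*(-3) = 1 - 6 = -5)
w(B) = B**3
w(X)*P((4*2)*v) = (-5)**3*(-5 + 10*((4*2)*(-40))) = -125*(-5 + 10*(8*(-40))) = -125*(-5 + 10*(-320)) = -125*(-5 - 3200) = -125*(-3205) = 400625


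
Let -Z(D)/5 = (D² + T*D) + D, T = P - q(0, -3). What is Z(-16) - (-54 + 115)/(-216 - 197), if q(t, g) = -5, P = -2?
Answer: -396419/413 ≈ -959.85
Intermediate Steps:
T = 3 (T = -2 - 1*(-5) = -2 + 5 = 3)
Z(D) = -20*D - 5*D² (Z(D) = -5*((D² + 3*D) + D) = -5*(D² + 4*D) = -20*D - 5*D²)
Z(-16) - (-54 + 115)/(-216 - 197) = -5*(-16)*(4 - 16) - (-54 + 115)/(-216 - 197) = -5*(-16)*(-12) - 61/(-413) = -960 - 61*(-1)/413 = -960 - 1*(-61/413) = -960 + 61/413 = -396419/413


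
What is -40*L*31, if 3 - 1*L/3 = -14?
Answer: -63240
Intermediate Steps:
L = 51 (L = 9 - 3*(-14) = 9 + 42 = 51)
-40*L*31 = -40*51*31 = -2040*31 = -63240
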